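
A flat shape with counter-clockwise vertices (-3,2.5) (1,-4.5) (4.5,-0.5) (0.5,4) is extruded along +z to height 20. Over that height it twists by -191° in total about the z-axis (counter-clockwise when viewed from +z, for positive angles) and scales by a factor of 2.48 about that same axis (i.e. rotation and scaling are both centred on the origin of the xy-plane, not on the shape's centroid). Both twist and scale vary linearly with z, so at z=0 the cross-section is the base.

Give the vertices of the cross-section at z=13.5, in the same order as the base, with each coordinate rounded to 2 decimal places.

Cross-section at z=13.5: (7.66,1.53) (-8.25,4.10) (-6.43,-6.37) (5.59,-5.80)

t = z/height = 13.5/20 = 0.675
s = 1 + (scale-1)·z/height = 1 + (2.48-1)·13.5/20 = 1.999000
θ = twist·z/height = -191°·13.5/20 = -128.9250° = -2.250166 rad
cos θ = -0.628303, sin θ = -0.777969 (intermediates below are computed at full precision and shown rounded to 5 d.p.)
v1: (-3,2.5) → rotate → (3.82983,0.76315) → ×s → (7.65583,1.52554) → (7.66,1.53)
v2: (1,-4.5) → rotate → (-4.12916,2.04939) → ×s → (-8.25420,4.09674) → (-8.25,4.10)
v3: (4.5,-0.5) → rotate → (-3.21635,-3.18671) → ×s → (-6.42948,-6.37023) → (-6.43,-6.37)
v4: (0.5,4) → rotate → (2.79773,-2.90219) → ×s → (5.59265,-5.80149) → (5.59,-5.80)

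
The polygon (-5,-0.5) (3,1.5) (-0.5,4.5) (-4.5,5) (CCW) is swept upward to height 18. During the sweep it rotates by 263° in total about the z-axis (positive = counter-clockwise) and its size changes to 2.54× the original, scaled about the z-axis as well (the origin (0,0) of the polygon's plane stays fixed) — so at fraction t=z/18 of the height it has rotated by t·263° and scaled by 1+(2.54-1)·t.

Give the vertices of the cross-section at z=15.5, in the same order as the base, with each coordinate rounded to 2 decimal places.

t = z/height = 15.5/18 = 0.861111
s = 1 + (scale-1)·z/height = 1 + (2.54-1)·15.5/18 = 2.326111
θ = twist·z/height = 263°·15.5/18 = 226.4722° = 3.952686 rad
cos θ = -0.688706, sin θ = -0.725041 (intermediates below are computed at full precision and shown rounded to 5 d.p.)
v1: (-5,-0.5) → rotate → (3.08101,3.96956) → ×s → (7.16677,9.23363) → (7.17,9.23)
v2: (3,1.5) → rotate → (-0.97856,-3.20818) → ×s → (-2.27623,-7.46259) → (-2.28,-7.46)
v3: (-0.5,4.5) → rotate → (3.60704,-2.73666) → ×s → (8.39037,-6.36577) → (8.39,-6.37)
v4: (-4.5,5) → rotate → (6.72438,-0.18085) → ×s → (15.64166,-0.42067) → (15.64,-0.42)

Cross-section at z=15.5: (7.17,9.23) (-2.28,-7.46) (8.39,-6.37) (15.64,-0.42)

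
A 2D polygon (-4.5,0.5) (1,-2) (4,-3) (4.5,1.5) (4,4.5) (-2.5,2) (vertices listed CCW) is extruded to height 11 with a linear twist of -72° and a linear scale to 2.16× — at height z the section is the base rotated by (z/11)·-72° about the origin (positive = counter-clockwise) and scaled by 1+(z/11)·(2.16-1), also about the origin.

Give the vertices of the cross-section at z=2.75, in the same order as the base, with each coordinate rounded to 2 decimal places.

Cross-section at z=2.75: (-5.32,2.41) (0.43,-2.85) (3.71,-5.28) (6.12,0.05) (6.70,3.93) (-2.27,3.45)

t = z/height = 2.75/11 = 0.25
s = 1 + (scale-1)·z/height = 1 + (2.16-1)·2.75/11 = 1.290000
θ = twist·z/height = -72°·2.75/11 = -18.0000° = -0.314159 rad
cos θ = 0.951057, sin θ = -0.309017 (intermediates below are computed at full precision and shown rounded to 5 d.p.)
v1: (-4.5,0.5) → rotate → (-4.12525,1.86610) → ×s → (-5.32157,2.40728) → (-5.32,2.41)
v2: (1,-2) → rotate → (0.33302,-2.21113) → ×s → (0.42960,-2.85236) → (0.43,-2.85)
v3: (4,-3) → rotate → (2.87718,-4.08924) → ×s → (3.71156,-5.27512) → (3.71,-5.28)
v4: (4.5,1.5) → rotate → (4.74328,0.03601) → ×s → (6.11883,0.04645) → (6.12,0.05)
v5: (4,4.5) → rotate → (5.19480,3.04369) → ×s → (6.70130,3.92636) → (6.70,3.93)
v6: (-2.5,2) → rotate → (-1.75961,2.67466) → ×s → (-2.26989,3.45031) → (-2.27,3.45)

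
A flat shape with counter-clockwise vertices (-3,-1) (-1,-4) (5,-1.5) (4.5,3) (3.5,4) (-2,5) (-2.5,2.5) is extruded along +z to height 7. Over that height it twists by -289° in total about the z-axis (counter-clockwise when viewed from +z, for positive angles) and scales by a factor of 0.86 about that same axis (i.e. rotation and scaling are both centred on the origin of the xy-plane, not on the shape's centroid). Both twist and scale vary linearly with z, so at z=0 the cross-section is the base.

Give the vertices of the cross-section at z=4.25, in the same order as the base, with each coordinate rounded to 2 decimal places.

Cross-section at z=4.25: (2.66,1.13) (0.62,3.72) (-4.67,1.01) (-3.89,-3.06) (-2.90,-3.90) (2.19,-4.42) (2.46,-2.10)

t = z/height = 4.25/7 = 0.607143
s = 1 + (scale-1)·z/height = 1 + (0.86-1)·4.25/7 = 0.915000
θ = twist·z/height = -289°·4.25/7 = -175.4643° = -3.062430 rad
cos θ = -0.996868, sin θ = -0.079080 (intermediates below are computed at full precision and shown rounded to 5 d.p.)
v1: (-3,-1) → rotate → (2.91152,1.23411) → ×s → (2.66404,1.12921) → (2.66,1.13)
v2: (-1,-4) → rotate → (0.68055,4.06655) → ×s → (0.62270,3.72090) → (0.62,3.72)
v3: (5,-1.5) → rotate → (-5.10296,1.09990) → ×s → (-4.66921,1.00641) → (-4.67,1.01)
v4: (4.5,3) → rotate → (-4.24867,-3.34647) → ×s → (-3.88753,-3.06202) → (-3.89,-3.06)
v5: (3.5,4) → rotate → (-3.17272,-4.26425) → ×s → (-2.90304,-3.90179) → (-2.90,-3.90)
v6: (-2,5) → rotate → (2.38914,-4.82618) → ×s → (2.18606,-4.41595) → (2.19,-4.42)
v7: (-2.5,2.5) → rotate → (2.68987,-2.29447) → ×s → (2.46123,-2.09944) → (2.46,-2.10)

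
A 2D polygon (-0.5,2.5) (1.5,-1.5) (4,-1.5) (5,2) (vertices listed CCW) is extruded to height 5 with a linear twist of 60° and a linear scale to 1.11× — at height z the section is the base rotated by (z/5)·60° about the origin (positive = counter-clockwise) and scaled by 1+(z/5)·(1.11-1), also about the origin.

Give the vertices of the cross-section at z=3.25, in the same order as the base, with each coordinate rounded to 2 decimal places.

t = z/height = 3.25/5 = 0.65
s = 1 + (scale-1)·z/height = 1 + (1.11-1)·3.25/5 = 1.071500
θ = twist·z/height = 60°·3.25/5 = 39.0000° = 0.680678 rad
cos θ = 0.777146, sin θ = 0.629320 (intermediates below are computed at full precision and shown rounded to 5 d.p.)
v1: (-0.5,2.5) → rotate → (-1.96187,1.62820) → ×s → (-2.10215,1.74462) → (-2.10,1.74)
v2: (1.5,-1.5) → rotate → (2.10970,-0.22174) → ×s → (2.26054,-0.23759) → (2.26,-0.24)
v3: (4,-1.5) → rotate → (4.05256,1.35156) → ×s → (4.34232,1.44820) → (4.34,1.45)
v4: (5,2) → rotate → (2.62709,4.70089) → ×s → (2.81493,5.03701) → (2.81,5.04)

Cross-section at z=3.25: (-2.10,1.74) (2.26,-0.24) (4.34,1.45) (2.81,5.04)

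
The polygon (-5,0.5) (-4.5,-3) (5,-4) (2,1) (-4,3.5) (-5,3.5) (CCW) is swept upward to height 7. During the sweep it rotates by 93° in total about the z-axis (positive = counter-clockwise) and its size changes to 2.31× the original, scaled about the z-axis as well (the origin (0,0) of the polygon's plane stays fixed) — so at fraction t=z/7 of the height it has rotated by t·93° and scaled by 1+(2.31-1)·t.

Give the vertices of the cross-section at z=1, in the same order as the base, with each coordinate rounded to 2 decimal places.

Cross-section at z=1: (-5.91,-0.79) (-4.38,-4.69) (6.87,-3.26) (2.04,1.70) (-5.58,2.95) (-6.73,2.68)

t = z/height = 1/7 = 0.142857
s = 1 + (scale-1)·z/height = 1 + (2.31-1)·1/7 = 1.187143
θ = twist·z/height = 93°·1/7 = 13.2857° = 0.231879 rad
cos θ = 0.973236, sin θ = 0.229807 (intermediates below are computed at full precision and shown rounded to 5 d.p.)
v1: (-5,0.5) → rotate → (-4.98108,-0.66242) → ×s → (-5.91326,-0.78638) → (-5.91,-0.79)
v2: (-4.5,-3) → rotate → (-3.69014,-3.95384) → ×s → (-4.38073,-4.69377) → (-4.38,-4.69)
v3: (5,-4) → rotate → (5.78541,-2.74391) → ×s → (6.86811,-3.25741) → (6.87,-3.26)
v4: (2,1) → rotate → (1.71667,1.43285) → ×s → (2.03793,1.70100) → (2.04,1.70)
v5: (-4,3.5) → rotate → (-4.69727,2.48710) → ×s → (-5.57633,2.95254) → (-5.58,2.95)
v6: (-5,3.5) → rotate → (-5.67051,2.25729) → ×s → (-6.73170,2.67973) → (-6.73,2.68)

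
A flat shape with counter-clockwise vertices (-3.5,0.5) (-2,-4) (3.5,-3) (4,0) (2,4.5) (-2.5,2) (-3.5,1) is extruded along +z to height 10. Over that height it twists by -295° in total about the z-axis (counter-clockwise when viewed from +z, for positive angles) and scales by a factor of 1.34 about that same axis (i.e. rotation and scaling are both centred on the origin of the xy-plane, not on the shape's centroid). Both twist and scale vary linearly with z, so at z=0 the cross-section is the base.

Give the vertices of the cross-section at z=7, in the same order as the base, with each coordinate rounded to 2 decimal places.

Cross-section at z=7: (3.60,-2.49) (4.43,3.33) (-2.22,5.26) (-4.43,2.21) (-4.70,-3.88) (1.67,-3.60) (3.33,-3.04)

t = z/height = 7/10 = 0.7
s = 1 + (scale-1)·z/height = 1 + (1.34-1)·7/10 = 1.238000
θ = twist·z/height = -295°·7/10 = -206.5000° = -3.604105 rad
cos θ = -0.894934, sin θ = 0.446198 (intermediates below are computed at full precision and shown rounded to 5 d.p.)
v1: (-3.5,0.5) → rotate → (2.90917,-2.00916) → ×s → (3.60155,-2.48734) → (3.60,-2.49)
v2: (-2,-4) → rotate → (3.57466,2.68734) → ×s → (4.42543,3.32693) → (4.43,3.33)
v3: (3.5,-3) → rotate → (-1.79368,4.24650) → ×s → (-2.22057,5.25716) → (-2.22,5.26)
v4: (4,0) → rotate → (-3.57974,1.78479) → ×s → (-4.43171,2.20957) → (-4.43,2.21)
v5: (2,4.5) → rotate → (-3.79776,-3.13481) → ×s → (-4.70163,-3.88089) → (-4.70,-3.88)
v6: (-2.5,2) → rotate → (1.34494,-2.90536) → ×s → (1.66504,-3.59684) → (1.67,-3.60)
v7: (-3.5,1) → rotate → (2.68607,-2.45663) → ×s → (3.32536,-3.04130) → (3.33,-3.04)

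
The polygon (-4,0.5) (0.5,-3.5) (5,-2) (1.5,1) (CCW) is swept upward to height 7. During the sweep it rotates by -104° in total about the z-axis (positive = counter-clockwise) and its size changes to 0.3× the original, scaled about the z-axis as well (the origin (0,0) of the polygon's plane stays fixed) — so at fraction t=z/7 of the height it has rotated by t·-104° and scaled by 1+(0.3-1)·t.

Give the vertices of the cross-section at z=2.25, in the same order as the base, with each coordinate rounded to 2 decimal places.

Cross-section at z=2.25: (-2.37,2.03) (-1.17,-2.48) (2.38,-3.43) (1.40,0.01)

t = z/height = 2.25/7 = 0.321429
s = 1 + (scale-1)·z/height = 1 + (0.3-1)·2.25/7 = 0.775000
θ = twist·z/height = -104°·2.25/7 = -33.4286° = -0.583439 rad
cos θ = 0.834573, sin θ = -0.550897 (intermediates below are computed at full precision and shown rounded to 5 d.p.)
v1: (-4,0.5) → rotate → (-3.06284,2.62087) → ×s → (-2.37370,2.03118) → (-2.37,2.03)
v2: (0.5,-3.5) → rotate → (-1.51085,-3.19645) → ×s → (-1.17091,-2.47725) → (-1.17,-2.48)
v3: (5,-2) → rotate → (3.07107,-4.42363) → ×s → (2.38008,-3.42831) → (2.38,-3.43)
v4: (1.5,1) → rotate → (1.80276,0.00823) → ×s → (1.39714,0.00638) → (1.40,0.01)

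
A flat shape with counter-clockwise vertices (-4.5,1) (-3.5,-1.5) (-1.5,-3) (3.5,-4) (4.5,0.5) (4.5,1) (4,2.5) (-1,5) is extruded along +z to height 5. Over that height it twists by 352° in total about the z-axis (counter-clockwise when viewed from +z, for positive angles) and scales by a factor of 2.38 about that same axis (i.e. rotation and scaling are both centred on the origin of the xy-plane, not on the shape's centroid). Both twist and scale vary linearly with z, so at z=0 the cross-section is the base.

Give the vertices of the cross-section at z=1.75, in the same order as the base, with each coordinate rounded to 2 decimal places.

Cross-section at z=1.75: (2.41,-6.40) (4.70,-3.13) (4.94,0.57) (2.12,7.59) (-4.27,5.18) (-4.90,4.77) (-6.35,2.93) (-5.39,-5.30)

t = z/height = 1.75/5 = 0.35
s = 1 + (scale-1)·z/height = 1 + (2.38-1)·1.75/5 = 1.483000
θ = twist·z/height = 352°·1.75/5 = 123.2000° = 2.150246 rad
cos θ = -0.547563, sin θ = 0.836764 (intermediates below are computed at full precision and shown rounded to 5 d.p.)
v1: (-4.5,1) → rotate → (1.62727,-4.31300) → ×s → (2.41324,-6.39618) → (2.41,-6.40)
v2: (-3.5,-1.5) → rotate → (3.17162,-2.10733) → ×s → (4.70351,-3.12517) → (4.70,-3.13)
v3: (-1.5,-3) → rotate → (3.33164,0.38754) → ×s → (4.94082,0.57473) → (4.94,0.57)
v4: (3.5,-4) → rotate → (1.43059,5.11893) → ×s → (2.12156,7.59137) → (2.12,7.59)
v5: (4.5,0.5) → rotate → (-2.88242,3.49166) → ×s → (-4.27462,5.17813) → (-4.27,5.18)
v6: (4.5,1) → rotate → (-3.30080,3.21788) → ×s → (-4.89508,4.77211) → (-4.90,4.77)
v7: (4,2.5) → rotate → (-4.28216,1.97815) → ×s → (-6.35045,2.93360) → (-6.35,2.93)
v8: (-1,5) → rotate → (-3.63626,-3.57458) → ×s → (-5.39257,-5.30110) → (-5.39,-5.30)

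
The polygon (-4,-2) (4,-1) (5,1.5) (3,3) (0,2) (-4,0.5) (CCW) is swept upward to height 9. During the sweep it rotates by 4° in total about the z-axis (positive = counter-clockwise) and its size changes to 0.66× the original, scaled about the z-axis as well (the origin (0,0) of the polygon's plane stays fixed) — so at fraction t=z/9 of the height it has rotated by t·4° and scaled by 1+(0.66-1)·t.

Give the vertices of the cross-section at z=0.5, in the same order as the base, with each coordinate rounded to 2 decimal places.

t = z/height = 0.5/9 = 0.0555556
s = 1 + (scale-1)·z/height = 1 + (0.66-1)·0.5/9 = 0.981111
θ = twist·z/height = 4°·0.5/9 = 0.2222° = 0.003879 rad
cos θ = 0.999992, sin θ = 0.003878 (intermediates below are computed at full precision and shown rounded to 5 d.p.)
v1: (-4,-2) → rotate → (-3.99221,-2.01550) → ×s → (-3.91680,-1.97743) → (-3.92,-1.98)
v2: (4,-1) → rotate → (4.00385,-0.98448) → ×s → (3.92822,-0.96588) → (3.93,-0.97)
v3: (5,1.5) → rotate → (4.99414,1.51938) → ×s → (4.89981,1.49068) → (4.90,1.49)
v4: (3,3) → rotate → (2.98834,3.01161) → ×s → (2.93190,2.95473) → (2.93,2.95)
v5: (0,2) → rotate → (-0.00776,1.99998) → ×s → (-0.00761,1.96221) → (-0.01,1.96)
v6: (-4,0.5) → rotate → (-4.00191,0.48448) → ×s → (-3.92632,0.47533) → (-3.93,0.48)

Cross-section at z=0.5: (-3.92,-1.98) (3.93,-0.97) (4.90,1.49) (2.93,2.95) (-0.01,1.96) (-3.93,0.48)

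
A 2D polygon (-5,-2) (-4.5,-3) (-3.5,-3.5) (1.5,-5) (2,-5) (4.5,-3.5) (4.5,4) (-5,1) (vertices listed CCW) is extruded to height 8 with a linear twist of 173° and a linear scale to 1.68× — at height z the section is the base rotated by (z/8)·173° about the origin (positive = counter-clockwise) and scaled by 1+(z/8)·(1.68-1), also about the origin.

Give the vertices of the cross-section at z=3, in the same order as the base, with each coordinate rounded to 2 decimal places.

t = z/height = 3/8 = 0.375
s = 1 + (scale-1)·z/height = 1 + (1.68-1)·3/8 = 1.255000
θ = twist·z/height = 173°·3/8 = 64.8750° = 1.132282 rad
cos θ = 0.424595, sin θ = 0.905384 (intermediates below are computed at full precision and shown rounded to 5 d.p.)
v1: (-5,-2) → rotate → (-0.31221,-5.37611) → ×s → (-0.39182,-6.74701) → (-0.39,-6.75)
v2: (-4.5,-3) → rotate → (0.80548,-5.34801) → ×s → (1.01087,-6.71175) → (1.01,-6.71)
v3: (-3.5,-3.5) → rotate → (1.68276,-4.65492) → ×s → (2.11187,-5.84193) → (2.11,-5.84)
v4: (1.5,-5) → rotate → (5.16381,-0.76490) → ×s → (6.48058,-0.95995) → (6.48,-0.96)
v5: (2,-5) → rotate → (5.37611,-0.31221) → ×s → (6.74701,-0.39182) → (6.75,-0.39)
v6: (4.5,-3.5) → rotate → (5.07952,2.58815) → ×s → (6.37480,3.24812) → (6.37,3.25)
v7: (4.5,4) → rotate → (-1.71086,5.77260) → ×s → (-2.14713,7.24462) → (-2.15,7.24)
v8: (-5,1) → rotate → (-3.02836,-4.10232) → ×s → (-3.80059,-5.14842) → (-3.80,-5.15)

Cross-section at z=3: (-0.39,-6.75) (1.01,-6.71) (2.11,-5.84) (6.48,-0.96) (6.75,-0.39) (6.37,3.25) (-2.15,7.24) (-3.80,-5.15)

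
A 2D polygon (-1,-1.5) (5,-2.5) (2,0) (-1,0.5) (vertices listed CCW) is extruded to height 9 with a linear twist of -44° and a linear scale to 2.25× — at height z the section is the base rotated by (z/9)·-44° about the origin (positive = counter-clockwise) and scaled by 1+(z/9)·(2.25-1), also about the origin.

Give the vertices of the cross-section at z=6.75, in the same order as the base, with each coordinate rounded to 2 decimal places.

Cross-section at z=6.75: (-3.21,-1.38) (5.49,-9.34) (3.25,-2.11) (-1.10,1.87)

t = z/height = 6.75/9 = 0.75
s = 1 + (scale-1)·z/height = 1 + (2.25-1)·6.75/9 = 1.937500
θ = twist·z/height = -44°·6.75/9 = -33.0000° = -0.575959 rad
cos θ = 0.838671, sin θ = -0.544639 (intermediates below are computed at full precision and shown rounded to 5 d.p.)
v1: (-1,-1.5) → rotate → (-1.65563,-0.71337) → ×s → (-3.20778,-1.38215) → (-3.21,-1.38)
v2: (5,-2.5) → rotate → (2.83176,-4.81987) → ×s → (5.48653,-9.33850) → (5.49,-9.34)
v3: (2,0) → rotate → (1.67734,-1.08928) → ×s → (3.24985,-2.11048) → (3.25,-2.11)
v4: (-1,0.5) → rotate → (-0.56635,0.96397) → ×s → (-1.09731,1.86770) → (-1.10,1.87)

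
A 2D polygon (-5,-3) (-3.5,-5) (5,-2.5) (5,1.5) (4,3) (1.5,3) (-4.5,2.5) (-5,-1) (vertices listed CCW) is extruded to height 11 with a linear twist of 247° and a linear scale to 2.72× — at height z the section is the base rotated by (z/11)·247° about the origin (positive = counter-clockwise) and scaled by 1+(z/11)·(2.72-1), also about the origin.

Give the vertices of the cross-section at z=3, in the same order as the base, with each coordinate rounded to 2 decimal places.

t = z/height = 3/11 = 0.272727
s = 1 + (scale-1)·z/height = 1 + (2.72-1)·3/11 = 1.469091
θ = twist·z/height = 247°·3/11 = 67.3636° = 1.175717 rad
cos θ = 0.384881, sin θ = 0.922966 (intermediates below are computed at full precision and shown rounded to 5 d.p.)
v1: (-5,-3) → rotate → (0.84449,-5.76947) → ×s → (1.24064,-8.47588) → (1.24,-8.48)
v2: (-3.5,-5) → rotate → (3.26775,-5.15479) → ×s → (4.80062,-7.57285) → (4.80,-7.57)
v3: (5,-2.5) → rotate → (4.23182,3.65263) → ×s → (6.21693,5.36604) → (6.22,5.37)
v4: (5,1.5) → rotate → (0.53996,5.19215) → ×s → (0.79325,7.62774) → (0.79,7.63)
v5: (4,3) → rotate → (-1.22937,4.84651) → ×s → (-1.80606,7.11996) → (-1.81,7.12)
v6: (1.5,3) → rotate → (-2.19158,2.53909) → ×s → (-3.21963,3.73016) → (-3.22,3.73)
v7: (-4.5,2.5) → rotate → (-4.03938,-3.19114) → ×s → (-5.93422,-4.68808) → (-5.93,-4.69)
v8: (-5,-1) → rotate → (-1.00144,-4.99971) → ×s → (-1.47121,-7.34503) → (-1.47,-7.35)

Cross-section at z=3: (1.24,-8.48) (4.80,-7.57) (6.22,5.37) (0.79,7.63) (-1.81,7.12) (-3.22,3.73) (-5.93,-4.69) (-1.47,-7.35)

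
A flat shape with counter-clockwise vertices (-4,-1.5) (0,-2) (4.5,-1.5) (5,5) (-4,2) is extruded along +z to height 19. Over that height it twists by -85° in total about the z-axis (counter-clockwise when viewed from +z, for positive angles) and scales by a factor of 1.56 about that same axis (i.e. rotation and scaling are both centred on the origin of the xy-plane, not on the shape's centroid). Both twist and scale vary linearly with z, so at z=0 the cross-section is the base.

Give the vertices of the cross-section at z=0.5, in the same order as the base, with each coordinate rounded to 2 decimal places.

t = z/height = 0.5/19 = 0.0263158
s = 1 + (scale-1)·z/height = 1 + (1.56-1)·0.5/19 = 1.014737
θ = twist·z/height = -85°·0.5/19 = -2.2368° = -0.039040 rad
cos θ = 0.999238, sin θ = -0.039030 (intermediates below are computed at full precision and shown rounded to 5 d.p.)
v1: (-4,-1.5) → rotate → (-4.05550,-1.34274) → ×s → (-4.11526,-1.36252) → (-4.12,-1.36)
v2: (0,-2) → rotate → (-0.07806,-1.99848) → ×s → (-0.07921,-2.02793) → (-0.08,-2.03)
v3: (4.5,-1.5) → rotate → (4.43803,-1.67449) → ×s → (4.50343,-1.69917) → (4.50,-1.70)
v4: (5,5) → rotate → (5.19134,4.80104) → ×s → (5.26785,4.87179) → (5.27,4.87)
v5: (-4,2) → rotate → (-3.91889,2.15460) → ×s → (-3.97664,2.18635) → (-3.98,2.19)

Cross-section at z=0.5: (-4.12,-1.36) (-0.08,-2.03) (4.50,-1.70) (5.27,4.87) (-3.98,2.19)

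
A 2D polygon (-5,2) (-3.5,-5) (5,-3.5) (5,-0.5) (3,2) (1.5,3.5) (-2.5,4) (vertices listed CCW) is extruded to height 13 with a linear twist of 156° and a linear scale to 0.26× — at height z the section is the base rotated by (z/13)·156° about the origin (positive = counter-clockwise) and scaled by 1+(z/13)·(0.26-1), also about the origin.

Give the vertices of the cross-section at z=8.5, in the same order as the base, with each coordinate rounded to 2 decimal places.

Cross-section at z=8.5: (-0.47,-2.74) (2.90,-1.23) (1.23,2.90) (-0.28,2.58) (-1.33,1.30) (-1.93,0.38) (-1.75,-1.69)

t = z/height = 8.5/13 = 0.653846
s = 1 + (scale-1)·z/height = 1 + (0.26-1)·8.5/13 = 0.516154
θ = twist·z/height = 156°·8.5/13 = 102.0000° = 1.780236 rad
cos θ = -0.207912, sin θ = 0.978148 (intermediates below are computed at full precision and shown rounded to 5 d.p.)
v1: (-5,2) → rotate → (-0.91674,-5.30656) → ×s → (-0.47318,-2.73900) → (-0.47,-2.74)
v2: (-3.5,-5) → rotate → (5.61843,-2.38396) → ×s → (2.89997,-1.23049) → (2.90,-1.23)
v3: (5,-3.5) → rotate → (2.38396,5.61843) → ×s → (1.23049,2.89997) → (1.23,2.90)
v4: (5,-0.5) → rotate → (-0.55048,4.99469) → ×s → (-0.28413,2.57803) → (-0.28,2.58)
v5: (3,2) → rotate → (-2.58003,2.51862) → ×s → (-1.33169,1.30000) → (-1.33,1.30)
v6: (1.5,3.5) → rotate → (-3.73538,0.73953) → ×s → (-1.92803,0.38171) → (-1.93,0.38)
v7: (-2.5,4) → rotate → (-3.39281,-3.27702) → ×s → (-1.75121,-1.69144) → (-1.75,-1.69)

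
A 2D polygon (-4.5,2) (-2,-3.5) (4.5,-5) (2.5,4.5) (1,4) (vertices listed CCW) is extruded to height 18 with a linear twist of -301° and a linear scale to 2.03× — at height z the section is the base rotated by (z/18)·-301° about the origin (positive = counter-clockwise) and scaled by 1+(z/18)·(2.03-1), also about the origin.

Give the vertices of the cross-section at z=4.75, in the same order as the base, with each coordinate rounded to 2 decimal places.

Cross-section at z=4.75: (1.45,6.09) (-4.84,1.68) (-5.20,-6.79) (6.21,-2.08) (5.23,-0.32)

t = z/height = 4.75/18 = 0.263889
s = 1 + (scale-1)·z/height = 1 + (2.03-1)·4.75/18 = 1.271806
θ = twist·z/height = -301°·4.75/18 = -79.4306° = -1.386325 rad
cos θ = 0.183427, sin θ = -0.983033 (intermediates below are computed at full precision and shown rounded to 5 d.p.)
v1: (-4.5,2) → rotate → (1.14064,4.79050) → ×s → (1.45068,6.09259) → (1.45,6.09)
v2: (-2,-3.5) → rotate → (-3.80747,1.32407) → ×s → (-4.84236,1.68396) → (-4.84,1.68)
v3: (4.5,-5) → rotate → (-4.08974,-5.34079) → ×s → (-5.20136,-6.79244) → (-5.20,-6.79)
v4: (2.5,4.5) → rotate → (4.88222,-1.63216) → ×s → (6.20923,-2.07579) → (6.21,-2.08)
v5: (1,4) → rotate → (4.11556,-0.24932) → ×s → (5.23419,-0.31709) → (5.23,-0.32)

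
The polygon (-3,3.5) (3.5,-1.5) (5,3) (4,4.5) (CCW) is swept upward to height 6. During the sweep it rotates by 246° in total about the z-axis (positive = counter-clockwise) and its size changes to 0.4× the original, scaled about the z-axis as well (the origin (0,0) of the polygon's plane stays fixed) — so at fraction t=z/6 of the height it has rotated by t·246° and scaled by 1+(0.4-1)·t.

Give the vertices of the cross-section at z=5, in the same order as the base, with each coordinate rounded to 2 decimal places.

t = z/height = 5/6 = 0.833333
s = 1 + (scale-1)·z/height = 1 + (0.4-1)·5/6 = 0.500000
θ = twist·z/height = 246°·5/6 = 205.0000° = 3.577925 rad
cos θ = -0.906308, sin θ = -0.422618 (intermediates below are computed at full precision and shown rounded to 5 d.p.)
v1: (-3,3.5) → rotate → (4.19809,-1.90422) → ×s → (2.09904,-0.95211) → (2.10,-0.95)
v2: (3.5,-1.5) → rotate → (-3.80600,-0.11970) → ×s → (-1.90300,-0.05985) → (-1.90,-0.06)
v3: (5,3) → rotate → (-3.26368,-4.83201) → ×s → (-1.63184,-2.41601) → (-1.63,-2.42)
v4: (4,4.5) → rotate → (-1.72345,-5.76886) → ×s → (-0.86172,-2.88443) → (-0.86,-2.88)

Cross-section at z=5: (2.10,-0.95) (-1.90,-0.06) (-1.63,-2.42) (-0.86,-2.88)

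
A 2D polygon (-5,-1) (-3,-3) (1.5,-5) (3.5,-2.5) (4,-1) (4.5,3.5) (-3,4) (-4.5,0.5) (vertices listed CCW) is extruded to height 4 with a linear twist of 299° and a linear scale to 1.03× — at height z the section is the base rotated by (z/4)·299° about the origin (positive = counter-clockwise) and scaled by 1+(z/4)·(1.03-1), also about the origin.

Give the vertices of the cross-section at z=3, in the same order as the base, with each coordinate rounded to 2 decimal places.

Cross-section at z=3: (2.95,4.30) (0.06,4.34) (-4.67,2.59) (-4.35,-0.67) (-3.64,-2.12) (-0.80,-5.77) (5.05,-0.79) (3.65,2.84)

t = z/height = 3/4 = 0.75
s = 1 + (scale-1)·z/height = 1 + (1.03-1)·3/4 = 1.022500
θ = twist·z/height = 299°·3/4 = 224.2500° = 3.913901 rad
cos θ = -0.716302, sin θ = -0.697790 (intermediates below are computed at full precision and shown rounded to 5 d.p.)
v1: (-5,-1) → rotate → (2.88372,4.20525) → ×s → (2.94860,4.29987) → (2.95,4.30)
v2: (-3,-3) → rotate → (0.05553,4.24228) → ×s → (0.05678,4.33773) → (0.06,4.34)
v3: (1.5,-5) → rotate → (-4.56341,2.53482) → ×s → (-4.66608,2.59186) → (-4.67,2.59)
v4: (3.5,-2.5) → rotate → (-4.25153,-0.65151) → ×s → (-4.34719,-0.66617) → (-4.35,-0.67)
v5: (4,-1) → rotate → (-3.56300,-2.07486) → ×s → (-3.64317,-2.12154) → (-3.64,-2.12)
v6: (4.5,3.5) → rotate → (-0.78109,-5.64711) → ×s → (-0.79867,-5.77417) → (-0.80,-5.77)
v7: (-3,4) → rotate → (4.94007,-0.77184) → ×s → (5.05122,-0.78920) → (5.05,-0.79)
v8: (-4.5,0.5) → rotate → (3.57225,2.78191) → ×s → (3.65263,2.84450) → (3.65,2.84)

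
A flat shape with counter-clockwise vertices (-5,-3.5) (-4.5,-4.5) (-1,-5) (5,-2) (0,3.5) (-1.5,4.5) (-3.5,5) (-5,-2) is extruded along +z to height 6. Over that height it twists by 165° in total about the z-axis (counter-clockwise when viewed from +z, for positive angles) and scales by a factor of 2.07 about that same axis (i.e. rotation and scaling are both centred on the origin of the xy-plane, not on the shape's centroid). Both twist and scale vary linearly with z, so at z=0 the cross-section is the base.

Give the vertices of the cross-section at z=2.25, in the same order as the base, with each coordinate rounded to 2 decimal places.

Cross-section at z=2.25: (1.02,-8.49) (2.59,-8.53) (5.52,-4.54) (5.77,4.86) (-4.33,2.31) (-6.55,1.12) (-8.49,-1.02) (-0.83,-7.50)

t = z/height = 2.25/6 = 0.375
s = 1 + (scale-1)·z/height = 1 + (2.07-1)·2.25/6 = 1.401250
θ = twist·z/height = 165°·2.25/6 = 61.8750° = 1.079922 rad
cos θ = 0.471397, sin θ = 0.881921 (intermediates below are computed at full precision and shown rounded to 5 d.p.)
v1: (-5,-3.5) → rotate → (0.72974,-6.05949) → ×s → (1.02255,-8.49087) → (1.02,-8.49)
v2: (-4.5,-4.5) → rotate → (1.84736,-6.08993) → ×s → (2.58861,-8.53352) → (2.59,-8.53)
v3: (-1,-5) → rotate → (3.93821,-3.23890) → ×s → (5.51842,-4.53852) → (5.52,-4.54)
v4: (5,-2) → rotate → (4.12083,3.46681) → ×s → (5.77431,4.85787) → (5.77,4.86)
v5: (0,3.5) → rotate → (-3.08672,1.64989) → ×s → (-4.32527,2.31191) → (-4.33,2.31)
v6: (-1.5,4.5) → rotate → (-4.67574,0.79840) → ×s → (-6.55188,1.11876) → (-6.55,1.12)
v7: (-3.5,5) → rotate → (-6.05949,-0.72974) → ×s → (-8.49087,-1.02255) → (-8.49,-1.02)
v8: (-5,-2) → rotate → (-0.59314,-5.35240) → ×s → (-0.83114,-7.50005) → (-0.83,-7.50)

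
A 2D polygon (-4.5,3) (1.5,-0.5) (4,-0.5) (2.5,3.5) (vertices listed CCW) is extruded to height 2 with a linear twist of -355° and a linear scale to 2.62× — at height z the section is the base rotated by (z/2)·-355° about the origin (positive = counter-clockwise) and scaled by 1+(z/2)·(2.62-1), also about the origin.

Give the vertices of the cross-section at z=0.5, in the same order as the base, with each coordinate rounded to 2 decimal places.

Cross-section at z=0.5: (4.08,6.41) (-0.66,-2.12) (-0.58,-5.63) (4.99,-3.40)

t = z/height = 0.5/2 = 0.25
s = 1 + (scale-1)·z/height = 1 + (2.62-1)·0.5/2 = 1.405000
θ = twist·z/height = -355°·0.5/2 = -88.7500° = -1.548980 rad
cos θ = 0.021815, sin θ = -0.999762 (intermediates below are computed at full precision and shown rounded to 5 d.p.)
v1: (-4.5,3) → rotate → (2.90112,4.56437) → ×s → (4.07607,6.41295) → (4.08,6.41)
v2: (1.5,-0.5) → rotate → (-0.46716,-1.51055) → ×s → (-0.65636,-2.12232) → (-0.66,-2.12)
v3: (4,-0.5) → rotate → (-0.41262,-4.00996) → ×s → (-0.57973,-5.63399) → (-0.58,-5.63)
v4: (2.5,3.5) → rotate → (3.55370,-2.42305) → ×s → (4.99295,-3.40439) → (4.99,-3.40)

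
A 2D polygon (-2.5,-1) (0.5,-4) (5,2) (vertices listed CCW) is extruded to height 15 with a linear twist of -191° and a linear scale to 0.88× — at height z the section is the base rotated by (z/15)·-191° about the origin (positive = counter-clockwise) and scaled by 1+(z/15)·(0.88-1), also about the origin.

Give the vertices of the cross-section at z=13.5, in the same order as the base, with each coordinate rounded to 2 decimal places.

Cross-section at z=13.5: (2.08,1.20) (-0.94,3.47) (-4.16,-2.39)

t = z/height = 13.5/15 = 0.9
s = 1 + (scale-1)·z/height = 1 + (0.88-1)·13.5/15 = 0.892000
θ = twist·z/height = -191°·13.5/15 = -171.9000° = -3.000221 rad
cos θ = -0.990024, sin θ = -0.140901 (intermediates below are computed at full precision and shown rounded to 5 d.p.)
v1: (-2.5,-1) → rotate → (2.33416,1.34228) → ×s → (2.08207,1.19731) → (2.08,1.20)
v2: (0.5,-4) → rotate → (-1.05862,3.88964) → ×s → (-0.94429,3.46956) → (-0.94,3.47)
v3: (5,2) → rotate → (-4.66832,-2.68455) → ×s → (-4.16414,-2.39462) → (-4.16,-2.39)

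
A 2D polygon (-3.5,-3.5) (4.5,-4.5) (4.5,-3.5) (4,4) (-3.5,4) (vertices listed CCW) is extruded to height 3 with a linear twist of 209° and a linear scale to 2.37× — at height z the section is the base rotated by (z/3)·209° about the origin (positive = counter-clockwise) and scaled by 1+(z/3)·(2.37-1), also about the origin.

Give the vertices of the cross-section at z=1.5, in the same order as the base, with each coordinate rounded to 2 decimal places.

Cross-section at z=1.5: (7.19,-4.23) (5.44,9.24) (3.81,8.82) (-8.21,4.84) (-5.05,-7.40)

t = z/height = 1.5/3 = 0.5
s = 1 + (scale-1)·z/height = 1 + (2.37-1)·1.5/3 = 1.685000
θ = twist·z/height = 209°·1.5/3 = 104.5000° = 1.823869 rad
cos θ = -0.250380, sin θ = 0.968148 (intermediates below are computed at full precision and shown rounded to 5 d.p.)
v1: (-3.5,-3.5) → rotate → (4.26485,-2.51219) → ×s → (7.18627,-4.23303) → (7.19,-4.23)
v2: (4.5,-4.5) → rotate → (3.22995,5.48337) → ×s → (5.44247,9.23949) → (5.44,9.24)
v3: (4.5,-3.5) → rotate → (2.26181,5.23299) → ×s → (3.81114,8.81760) → (3.81,8.82)
v4: (4,4) → rotate → (-4.87411,2.87107) → ×s → (-8.21288,4.83775) → (-8.21,4.84)
v5: (-3.5,4) → rotate → (-2.99626,-4.39004) → ×s → (-5.04870,-7.39721) → (-5.05,-7.40)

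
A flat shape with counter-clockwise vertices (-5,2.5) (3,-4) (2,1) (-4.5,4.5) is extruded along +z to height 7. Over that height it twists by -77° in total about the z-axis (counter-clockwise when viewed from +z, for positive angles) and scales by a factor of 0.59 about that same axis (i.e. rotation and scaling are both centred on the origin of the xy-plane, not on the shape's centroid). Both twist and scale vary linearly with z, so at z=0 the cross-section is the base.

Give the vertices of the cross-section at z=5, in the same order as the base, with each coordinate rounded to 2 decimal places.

Cross-section at z=5: (-0.58,3.91) (-1.10,-3.36) (1.39,-0.75) (0.78,4.43)

t = z/height = 5/7 = 0.714286
s = 1 + (scale-1)·z/height = 1 + (0.59-1)·5/7 = 0.707143
θ = twist·z/height = -77°·5/7 = -55.0000° = -0.959931 rad
cos θ = 0.573576, sin θ = -0.819152 (intermediates below are computed at full precision and shown rounded to 5 d.p.)
v1: (-5,2.5) → rotate → (-0.82000,5.52970) → ×s → (-0.57986,3.91029) → (-0.58,3.91)
v2: (3,-4) → rotate → (-1.55588,-4.75176) → ×s → (-1.10023,-3.36017) → (-1.10,-3.36)
v3: (2,1) → rotate → (1.96630,-1.06473) → ×s → (1.39046,-0.75291) → (1.39,-0.75)
v4: (-4.5,4.5) → rotate → (1.10509,6.26728) → ×s → (0.78146,4.43186) → (0.78,4.43)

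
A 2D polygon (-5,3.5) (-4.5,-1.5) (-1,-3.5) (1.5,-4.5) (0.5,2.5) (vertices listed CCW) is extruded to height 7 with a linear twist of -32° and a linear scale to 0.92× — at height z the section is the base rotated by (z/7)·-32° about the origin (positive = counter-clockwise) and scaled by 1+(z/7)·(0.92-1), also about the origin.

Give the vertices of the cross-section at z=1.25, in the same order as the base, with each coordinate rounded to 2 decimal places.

t = z/height = 1.25/7 = 0.178571
s = 1 + (scale-1)·z/height = 1 + (0.92-1)·1.25/7 = 0.985714
θ = twist·z/height = -32°·1.25/7 = -5.7143° = -0.099733 rad
cos θ = 0.995031, sin θ = -0.099568 (intermediates below are computed at full precision and shown rounded to 5 d.p.)
v1: (-5,3.5) → rotate → (-4.62667,3.98045) → ×s → (-4.56057,3.92358) → (-4.56,3.92)
v2: (-4.5,-1.5) → rotate → (-4.62699,-1.04449) → ×s → (-4.56089,-1.02957) → (-4.56,-1.03)
v3: (-1,-3.5) → rotate → (-1.34352,-3.38304) → ×s → (-1.32433,-3.33471) → (-1.32,-3.33)
v4: (1.5,-4.5) → rotate → (1.04449,-4.62699) → ×s → (1.02957,-4.56089) → (1.03,-4.56)
v5: (0.5,2.5) → rotate → (0.74644,2.43779) → ×s → (0.73577,2.40297) → (0.74,2.40)

Cross-section at z=1.25: (-4.56,3.92) (-4.56,-1.03) (-1.32,-3.33) (1.03,-4.56) (0.74,2.40)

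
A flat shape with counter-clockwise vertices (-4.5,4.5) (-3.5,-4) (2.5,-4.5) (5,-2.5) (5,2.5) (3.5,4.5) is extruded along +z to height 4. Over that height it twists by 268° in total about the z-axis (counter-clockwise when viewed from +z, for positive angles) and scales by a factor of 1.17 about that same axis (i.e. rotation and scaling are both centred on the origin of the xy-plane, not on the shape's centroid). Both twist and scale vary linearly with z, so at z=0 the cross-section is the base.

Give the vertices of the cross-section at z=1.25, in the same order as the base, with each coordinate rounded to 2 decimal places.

t = z/height = 1.25/4 = 0.3125
s = 1 + (scale-1)·z/height = 1 + (1.17-1)·1.25/4 = 1.053125
θ = twist·z/height = 268°·1.25/4 = 83.7500° = 1.461713 rad
cos θ = 0.108867, sin θ = 0.994056 (intermediates below are computed at full precision and shown rounded to 5 d.p.)
v1: (-4.5,4.5) → rotate → (-4.96315,-3.98335) → ×s → (-5.22682,-4.19497) → (-5.23,-4.19)
v2: (-3.5,-4) → rotate → (3.59519,-3.91466) → ×s → (3.78619,-4.12263) → (3.79,-4.12)
v3: (2.5,-4.5) → rotate → (4.74542,1.99524) → ×s → (4.99752,2.10124) → (5.00,2.10)
v4: (5,-2.5) → rotate → (3.02948,4.69811) → ×s → (3.19042,4.94770) → (3.19,4.95)
v5: (5,2.5) → rotate → (-1.94081,5.24245) → ×s → (-2.04391,5.52095) → (-2.04,5.52)
v6: (3.5,4.5) → rotate → (-4.09222,3.96910) → ×s → (-4.30962,4.17996) → (-4.31,4.18)

Cross-section at z=1.25: (-5.23,-4.19) (3.79,-4.12) (5.00,2.10) (3.19,4.95) (-2.04,5.52) (-4.31,4.18)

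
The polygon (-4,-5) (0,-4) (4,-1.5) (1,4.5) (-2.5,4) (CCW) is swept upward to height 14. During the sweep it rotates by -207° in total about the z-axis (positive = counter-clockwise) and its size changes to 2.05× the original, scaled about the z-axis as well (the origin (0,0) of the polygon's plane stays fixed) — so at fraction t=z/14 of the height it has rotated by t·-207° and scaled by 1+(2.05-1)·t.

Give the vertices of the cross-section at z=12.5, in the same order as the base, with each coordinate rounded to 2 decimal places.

Cross-section at z=12.5: (8.54,9.00) (0.65,7.72) (-7.48,3.55) (-2.66,-8.53) (4.18,-8.13)

t = z/height = 12.5/14 = 0.892857
s = 1 + (scale-1)·z/height = 1 + (2.05-1)·12.5/14 = 1.937500
θ = twist·z/height = -207°·12.5/14 = -184.8214° = -3.225742 rad
cos θ = -0.996461, sin θ = 0.084051 (intermediates below are computed at full precision and shown rounded to 5 d.p.)
v1: (-4,-5) → rotate → (4.40610,4.64611) → ×s → (8.53682,9.00183) → (8.54,9.00)
v2: (0,-4) → rotate → (0.33620,3.98585) → ×s → (0.65139,7.72258) → (0.65,7.72)
v3: (4,-1.5) → rotate → (-3.85977,1.83089) → ×s → (-7.47830,3.54736) → (-7.48,3.55)
v4: (1,4.5) → rotate → (-1.37469,-4.40003) → ×s → (-2.66346,-8.52505) → (-2.66,-8.53)
v5: (-2.5,4) → rotate → (2.15495,-4.19597) → ×s → (4.17522,-8.12970) → (4.18,-8.13)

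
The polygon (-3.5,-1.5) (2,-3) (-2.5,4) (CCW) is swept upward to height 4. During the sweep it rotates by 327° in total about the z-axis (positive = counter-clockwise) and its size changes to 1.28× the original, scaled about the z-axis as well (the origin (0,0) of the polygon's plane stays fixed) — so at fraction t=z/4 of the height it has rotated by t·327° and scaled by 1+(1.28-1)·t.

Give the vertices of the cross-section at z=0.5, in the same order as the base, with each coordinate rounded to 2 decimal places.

Cross-section at z=0.5: (-1.72,-3.54) (3.60,-0.99) (-4.67,1.44)

t = z/height = 0.5/4 = 0.125
s = 1 + (scale-1)·z/height = 1 + (1.28-1)·0.5/4 = 1.035000
θ = twist·z/height = 327°·0.5/4 = 40.8750° = 0.713403 rad
cos θ = 0.756139, sin θ = 0.654411 (intermediates below are computed at full precision and shown rounded to 5 d.p.)
v1: (-3.5,-1.5) → rotate → (-1.66487,-3.42465) → ×s → (-1.72314,-3.54451) → (-1.72,-3.54)
v2: (2,-3) → rotate → (3.47551,-0.95960) → ×s → (3.59715,-0.99318) → (3.60,-0.99)
v3: (-2.5,4) → rotate → (-4.50799,1.38853) → ×s → (-4.66577,1.43713) → (-4.67,1.44)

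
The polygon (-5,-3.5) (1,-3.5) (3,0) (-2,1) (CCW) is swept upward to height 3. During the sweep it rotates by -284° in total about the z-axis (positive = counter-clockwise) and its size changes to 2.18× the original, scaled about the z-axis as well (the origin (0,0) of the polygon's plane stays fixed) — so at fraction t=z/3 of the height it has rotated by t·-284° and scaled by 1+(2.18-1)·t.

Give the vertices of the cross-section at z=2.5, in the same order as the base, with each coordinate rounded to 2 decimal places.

Cross-section at z=2.5: (11.25,-4.47) (4.71,5.47) (-3.27,4.97) (0.52,-4.40)

t = z/height = 2.5/3 = 0.833333
s = 1 + (scale-1)·z/height = 1 + (2.18-1)·2.5/3 = 1.983333
θ = twist·z/height = -284°·2.5/3 = -236.6667° = -4.130613 rad
cos θ = -0.549509, sin θ = 0.835488 (intermediates below are computed at full precision and shown rounded to 5 d.p.)
v1: (-5,-3.5) → rotate → (5.67175,-2.25416) → ×s → (11.24898,-4.47075) → (11.25,-4.47)
v2: (1,-3.5) → rotate → (2.37470,2.75877) → ×s → (4.70982,5.47156) → (4.71,5.47)
v3: (3,0) → rotate → (-1.64853,2.50646) → ×s → (-3.26958,4.97115) → (-3.27,4.97)
v4: (-2,1) → rotate → (0.26353,-2.22048) → ×s → (0.52267,-4.40396) → (0.52,-4.40)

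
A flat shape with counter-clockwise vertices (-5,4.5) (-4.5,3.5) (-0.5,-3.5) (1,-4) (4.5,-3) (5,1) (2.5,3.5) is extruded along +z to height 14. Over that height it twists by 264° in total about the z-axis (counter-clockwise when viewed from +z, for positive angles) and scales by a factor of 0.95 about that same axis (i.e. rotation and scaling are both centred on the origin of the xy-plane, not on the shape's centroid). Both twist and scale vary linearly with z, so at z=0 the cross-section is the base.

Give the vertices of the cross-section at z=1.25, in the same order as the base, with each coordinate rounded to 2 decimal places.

Cross-section at z=1.25: (-6.35,2.12) (-5.50,1.40) (0.94,-3.39) (2.50,-3.25) (5.30,-0.95) (4.16,2.90) (0.89,4.19)

t = z/height = 1.25/14 = 0.0892857
s = 1 + (scale-1)·z/height = 1 + (0.95-1)·1.25/14 = 0.995536
θ = twist·z/height = 264°·1.25/14 = 23.5714° = 0.411399 rad
cos θ = 0.916562, sin θ = 0.399892 (intermediates below are computed at full precision and shown rounded to 5 d.p.)
v1: (-5,4.5) → rotate → (-6.38233,2.12507) → ×s → (-6.35383,2.11558) → (-6.35,2.12)
v2: (-4.5,3.5) → rotate → (-5.52415,1.40845) → ×s → (-5.49949,1.40217) → (-5.50,1.40)
v3: (-0.5,-3.5) → rotate → (0.94134,-3.40791) → ×s → (0.93714,-3.39270) → (0.94,-3.39)
v4: (1,-4) → rotate → (2.51613,-3.26636) → ×s → (2.50490,-3.25178) → (2.50,-3.25)
v5: (4.5,-3) → rotate → (5.32421,-0.95017) → ×s → (5.30044,-0.94593) → (5.30,-0.95)
v6: (5,1) → rotate → (4.18292,2.91602) → ×s → (4.16425,2.90300) → (4.16,2.90)
v7: (2.5,3.5) → rotate → (0.89178,4.20770) → ×s → (0.88780,4.18891) → (0.89,4.19)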